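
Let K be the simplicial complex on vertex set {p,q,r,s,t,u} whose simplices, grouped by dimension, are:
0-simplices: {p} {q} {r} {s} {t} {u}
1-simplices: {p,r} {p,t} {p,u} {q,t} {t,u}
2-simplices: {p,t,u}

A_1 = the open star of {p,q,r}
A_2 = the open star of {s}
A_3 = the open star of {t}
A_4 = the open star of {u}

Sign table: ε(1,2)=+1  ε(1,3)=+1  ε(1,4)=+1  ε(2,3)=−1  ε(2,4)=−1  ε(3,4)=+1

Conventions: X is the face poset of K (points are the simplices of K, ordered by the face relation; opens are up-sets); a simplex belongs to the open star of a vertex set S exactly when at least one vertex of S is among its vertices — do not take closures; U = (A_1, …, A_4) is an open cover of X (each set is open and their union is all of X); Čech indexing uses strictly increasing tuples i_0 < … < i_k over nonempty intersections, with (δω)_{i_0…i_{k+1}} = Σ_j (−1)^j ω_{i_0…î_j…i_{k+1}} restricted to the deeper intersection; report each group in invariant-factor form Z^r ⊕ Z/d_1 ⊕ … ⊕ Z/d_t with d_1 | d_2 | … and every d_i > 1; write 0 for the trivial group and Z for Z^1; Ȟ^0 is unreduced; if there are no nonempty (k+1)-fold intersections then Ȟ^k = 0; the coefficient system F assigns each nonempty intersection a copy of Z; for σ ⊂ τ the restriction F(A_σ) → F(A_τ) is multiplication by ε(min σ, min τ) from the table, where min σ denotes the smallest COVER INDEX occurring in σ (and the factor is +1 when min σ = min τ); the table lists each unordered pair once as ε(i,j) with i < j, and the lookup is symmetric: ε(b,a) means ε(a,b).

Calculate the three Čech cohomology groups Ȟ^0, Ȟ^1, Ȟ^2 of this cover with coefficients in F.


nonempty overlaps:
  A1={{p},{q},{r},{p,r},{p,t},{p,u},{q,t},{p,t,u}} A2={{s}} A3={{t},{p,t},{q,t},{t,u},{p,t,u}} A4={{u},{p,u},{t,u},{p,t,u}}
  A13={{p,t},{q,t},{p,t,u}} A14={{p,u},{p,t,u}} A34={{t,u},{p,t,u}}
  A134={{p,t,u}}
C dims 4,3,1; δ0: rk 2, SNF 1^2; δ1: rk 1, SNF 1^1
degree 0: 4−2−0 = 2 → Ȟ^0 ≅ Z^2
degree 1: 3−1−2 = 0 → Ȟ^1 ≅ 0
degree 2: 1−0−1 = 0 → Ȟ^2 ≅ 0

Ȟ^0 ≅ Z^2, Ȟ^1 ≅ 0, Ȟ^2 ≅ 0


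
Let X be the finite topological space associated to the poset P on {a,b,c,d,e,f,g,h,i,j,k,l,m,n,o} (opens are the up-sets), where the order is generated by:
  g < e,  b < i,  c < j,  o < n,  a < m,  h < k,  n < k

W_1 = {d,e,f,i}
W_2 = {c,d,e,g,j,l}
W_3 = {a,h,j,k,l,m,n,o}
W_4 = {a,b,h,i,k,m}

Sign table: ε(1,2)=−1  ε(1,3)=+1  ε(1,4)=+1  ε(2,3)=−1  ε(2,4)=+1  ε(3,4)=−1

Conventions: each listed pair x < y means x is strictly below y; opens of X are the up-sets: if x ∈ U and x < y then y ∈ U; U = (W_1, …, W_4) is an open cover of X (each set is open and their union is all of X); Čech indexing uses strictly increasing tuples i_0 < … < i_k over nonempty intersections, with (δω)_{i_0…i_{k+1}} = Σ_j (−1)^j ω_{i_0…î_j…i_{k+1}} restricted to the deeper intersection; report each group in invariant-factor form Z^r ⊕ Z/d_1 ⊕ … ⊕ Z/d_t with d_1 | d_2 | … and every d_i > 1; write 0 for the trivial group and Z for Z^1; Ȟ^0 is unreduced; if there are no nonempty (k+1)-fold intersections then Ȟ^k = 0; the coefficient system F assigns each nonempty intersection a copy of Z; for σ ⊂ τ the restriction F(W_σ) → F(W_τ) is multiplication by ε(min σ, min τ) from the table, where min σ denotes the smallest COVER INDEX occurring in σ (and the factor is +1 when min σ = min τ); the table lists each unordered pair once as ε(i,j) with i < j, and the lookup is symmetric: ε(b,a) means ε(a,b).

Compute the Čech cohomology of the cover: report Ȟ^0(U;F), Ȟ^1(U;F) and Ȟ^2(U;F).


nonempty intersections:
  W12={d,e} W14={i} W23={j,l} W34={a,h,k,m}
C dims 4,4; δ0: rk 4, SNF 1^3·2
Ȟ^0: (4−4)−0=0 ⇒ 0
Ȟ^1: (4−0)−4=0 plus torsion [2] ⇒ Z/2
Ȟ^2: (0−0)−0=0 ⇒ 0

Ȟ^0 = 0,  Ȟ^1 = Z/2,  Ȟ^2 = 0


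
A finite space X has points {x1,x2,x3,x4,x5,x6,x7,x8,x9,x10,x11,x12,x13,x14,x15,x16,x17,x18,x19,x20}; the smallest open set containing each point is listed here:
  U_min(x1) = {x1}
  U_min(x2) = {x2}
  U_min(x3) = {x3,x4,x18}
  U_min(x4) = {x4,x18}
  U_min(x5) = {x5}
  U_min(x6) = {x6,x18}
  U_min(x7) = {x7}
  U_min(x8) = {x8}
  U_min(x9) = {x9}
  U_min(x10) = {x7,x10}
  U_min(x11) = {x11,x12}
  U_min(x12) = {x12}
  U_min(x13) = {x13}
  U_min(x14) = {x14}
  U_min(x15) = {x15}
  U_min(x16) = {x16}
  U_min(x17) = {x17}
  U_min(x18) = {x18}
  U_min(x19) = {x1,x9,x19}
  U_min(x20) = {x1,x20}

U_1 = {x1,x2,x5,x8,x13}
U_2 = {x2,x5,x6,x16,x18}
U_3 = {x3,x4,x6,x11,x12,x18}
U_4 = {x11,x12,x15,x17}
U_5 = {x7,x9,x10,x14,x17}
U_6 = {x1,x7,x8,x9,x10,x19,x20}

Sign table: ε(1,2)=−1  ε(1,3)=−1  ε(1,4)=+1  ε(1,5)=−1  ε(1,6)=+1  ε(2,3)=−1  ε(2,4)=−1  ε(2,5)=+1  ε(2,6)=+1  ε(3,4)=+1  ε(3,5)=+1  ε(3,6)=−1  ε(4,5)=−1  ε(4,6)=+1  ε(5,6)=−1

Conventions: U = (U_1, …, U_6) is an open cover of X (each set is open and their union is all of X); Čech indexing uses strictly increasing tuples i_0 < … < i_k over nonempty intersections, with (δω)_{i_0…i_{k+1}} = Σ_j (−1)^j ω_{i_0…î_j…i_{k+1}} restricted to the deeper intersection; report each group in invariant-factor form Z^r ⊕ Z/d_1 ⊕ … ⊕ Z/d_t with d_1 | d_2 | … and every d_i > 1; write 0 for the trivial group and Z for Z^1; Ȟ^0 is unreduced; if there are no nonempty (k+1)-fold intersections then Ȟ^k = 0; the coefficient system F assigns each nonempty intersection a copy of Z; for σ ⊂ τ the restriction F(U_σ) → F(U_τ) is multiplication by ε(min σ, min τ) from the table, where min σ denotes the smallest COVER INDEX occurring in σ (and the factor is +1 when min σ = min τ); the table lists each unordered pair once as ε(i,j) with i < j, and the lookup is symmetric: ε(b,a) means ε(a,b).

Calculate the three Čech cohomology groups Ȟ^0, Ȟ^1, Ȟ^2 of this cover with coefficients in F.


Ȟ^0(U;F) ≅ Z, Ȟ^1(U;F) ≅ Z and Ȟ^2(U;F) ≅ 0

intersection data:
  U12={x2,x5} U16={x1,x8} U23={x6,x18} U34={x11,x12} U45={x17} U56={x7,x9,x10}
C dims 6,6; δ0: rk 5, SNF 1^5
Ȟ^0 = (6 − 5) − 0 = 1, so Ȟ^0 ≅ Z
Ȟ^1 = (6 − 0) − 5 = 1, so Ȟ^1 ≅ Z
Ȟ^2 = (0 − 0) − 0 = 0, so Ȟ^2 ≅ 0


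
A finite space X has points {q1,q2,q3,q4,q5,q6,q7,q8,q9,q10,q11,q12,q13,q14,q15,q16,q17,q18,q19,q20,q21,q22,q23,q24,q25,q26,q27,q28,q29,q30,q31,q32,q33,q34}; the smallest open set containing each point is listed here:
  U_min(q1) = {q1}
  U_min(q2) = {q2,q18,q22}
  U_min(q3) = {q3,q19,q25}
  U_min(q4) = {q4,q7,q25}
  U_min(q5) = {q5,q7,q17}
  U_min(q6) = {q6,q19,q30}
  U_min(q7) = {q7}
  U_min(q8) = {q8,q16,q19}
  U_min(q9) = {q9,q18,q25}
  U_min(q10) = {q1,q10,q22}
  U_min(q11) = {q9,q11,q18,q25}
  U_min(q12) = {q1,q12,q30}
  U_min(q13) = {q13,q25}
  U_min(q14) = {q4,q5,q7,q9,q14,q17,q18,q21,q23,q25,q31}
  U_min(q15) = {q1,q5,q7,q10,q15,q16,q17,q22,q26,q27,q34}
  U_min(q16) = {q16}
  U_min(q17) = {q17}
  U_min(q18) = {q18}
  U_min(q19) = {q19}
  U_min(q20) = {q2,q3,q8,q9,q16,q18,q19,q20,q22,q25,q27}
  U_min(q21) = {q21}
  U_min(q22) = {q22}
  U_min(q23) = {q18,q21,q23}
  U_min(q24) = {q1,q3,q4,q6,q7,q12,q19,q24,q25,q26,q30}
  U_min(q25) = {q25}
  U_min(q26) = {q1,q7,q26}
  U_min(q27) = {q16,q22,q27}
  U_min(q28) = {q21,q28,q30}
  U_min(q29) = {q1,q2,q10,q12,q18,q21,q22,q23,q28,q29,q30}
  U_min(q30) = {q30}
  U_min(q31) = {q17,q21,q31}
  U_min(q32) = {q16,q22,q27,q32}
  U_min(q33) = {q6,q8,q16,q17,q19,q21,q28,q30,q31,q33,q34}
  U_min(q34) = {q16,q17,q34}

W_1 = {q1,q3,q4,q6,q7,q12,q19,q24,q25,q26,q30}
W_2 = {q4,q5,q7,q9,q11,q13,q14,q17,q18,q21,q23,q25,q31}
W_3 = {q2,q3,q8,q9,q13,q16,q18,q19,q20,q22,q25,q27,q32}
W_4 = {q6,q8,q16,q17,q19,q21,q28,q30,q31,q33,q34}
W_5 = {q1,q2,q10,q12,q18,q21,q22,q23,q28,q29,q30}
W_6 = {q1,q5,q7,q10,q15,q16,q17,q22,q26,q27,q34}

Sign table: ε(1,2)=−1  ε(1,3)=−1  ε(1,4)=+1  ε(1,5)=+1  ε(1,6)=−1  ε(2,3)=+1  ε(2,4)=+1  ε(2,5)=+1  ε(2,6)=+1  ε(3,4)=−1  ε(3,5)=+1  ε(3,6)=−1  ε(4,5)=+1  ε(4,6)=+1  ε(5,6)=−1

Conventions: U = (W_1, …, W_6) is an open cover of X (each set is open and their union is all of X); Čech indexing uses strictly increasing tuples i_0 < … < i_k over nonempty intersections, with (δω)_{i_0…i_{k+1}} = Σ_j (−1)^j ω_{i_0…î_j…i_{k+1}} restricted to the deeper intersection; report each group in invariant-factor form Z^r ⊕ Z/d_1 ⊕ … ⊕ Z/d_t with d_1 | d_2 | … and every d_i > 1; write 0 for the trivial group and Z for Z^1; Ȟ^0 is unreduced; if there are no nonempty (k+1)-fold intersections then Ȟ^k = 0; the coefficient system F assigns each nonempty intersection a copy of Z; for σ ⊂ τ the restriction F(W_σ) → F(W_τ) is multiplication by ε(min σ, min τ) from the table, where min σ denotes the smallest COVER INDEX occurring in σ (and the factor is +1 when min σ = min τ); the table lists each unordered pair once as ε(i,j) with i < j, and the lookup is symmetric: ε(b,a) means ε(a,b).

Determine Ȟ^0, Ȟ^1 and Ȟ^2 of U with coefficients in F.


Ȟ^0 = 0, Ȟ^1 = Z/2 and Ȟ^2 = Z

nerve of the cover:
  W12={q4,q7,q25} W13={q3,q19,q25} W14={q6,q19,q30} W15={q1,q12,q30} W16={q1,q7,q26} W23={q9,q13,q18,q25} W24={q17,q21,q31} W25={q18,q21,q23} W26={q5,q7,q17} W34={q8,q16,q19} W35={q2,q18,q22} W36={q16,q22,q27} W45={q21,q28,q30} W46={q16,q17,q34} W56={q1,q10,q22}
  W123={q25} W126={q7} W134={q19} W145={q30} W156={q1} W235={q18} W245={q21} W246={q17} W346={q16} W356={q22}
C dims 6,15,10; δ0: rk 6, SNF 1^5·2; δ1: rk 9, SNF 1^9
Ȟ^0 = (6 − 6) − 0 = 0, so Ȟ^0 ≅ 0
Ȟ^1 = (15 − 9) − 6 = 0 plus torsion [2], so Ȟ^1 ≅ Z/2
Ȟ^2 = (10 − 0) − 9 = 1, so Ȟ^2 ≅ Z


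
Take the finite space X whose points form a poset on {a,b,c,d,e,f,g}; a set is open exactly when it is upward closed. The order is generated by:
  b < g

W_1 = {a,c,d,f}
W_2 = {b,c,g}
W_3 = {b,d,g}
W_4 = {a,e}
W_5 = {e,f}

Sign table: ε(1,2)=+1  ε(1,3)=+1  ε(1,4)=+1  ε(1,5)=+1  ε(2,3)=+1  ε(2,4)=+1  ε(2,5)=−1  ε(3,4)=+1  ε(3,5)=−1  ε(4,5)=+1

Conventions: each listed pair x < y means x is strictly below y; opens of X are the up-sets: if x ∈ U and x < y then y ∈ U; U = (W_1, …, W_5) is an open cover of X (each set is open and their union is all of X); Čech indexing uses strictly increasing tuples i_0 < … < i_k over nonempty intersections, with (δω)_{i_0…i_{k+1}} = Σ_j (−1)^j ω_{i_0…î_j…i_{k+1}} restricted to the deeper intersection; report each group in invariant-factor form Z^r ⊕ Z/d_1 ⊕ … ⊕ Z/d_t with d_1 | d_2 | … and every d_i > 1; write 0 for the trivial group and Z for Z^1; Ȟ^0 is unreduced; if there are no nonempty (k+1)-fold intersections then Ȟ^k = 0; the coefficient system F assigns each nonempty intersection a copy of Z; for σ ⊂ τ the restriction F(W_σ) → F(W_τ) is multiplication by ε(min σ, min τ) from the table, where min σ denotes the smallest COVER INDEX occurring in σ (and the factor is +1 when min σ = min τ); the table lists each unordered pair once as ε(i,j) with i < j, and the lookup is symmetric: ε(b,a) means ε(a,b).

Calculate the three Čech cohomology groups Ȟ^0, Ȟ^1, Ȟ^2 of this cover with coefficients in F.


nerve simplices:
  W12={c} W13={d} W14={a} W15={f} W23={b,g} W45={e}
C dims 5,6; δ0: rk 4, SNF 1^4
degree 0: 5−4−0 = 1 → Ȟ^0 ≅ Z
degree 1: 6−0−4 = 2 → Ȟ^1 ≅ Z^2
degree 2: 0−0−0 = 0 → Ȟ^2 ≅ 0

Ȟ^0 ≅ Z,  Ȟ^1 ≅ Z^2,  Ȟ^2 ≅ 0


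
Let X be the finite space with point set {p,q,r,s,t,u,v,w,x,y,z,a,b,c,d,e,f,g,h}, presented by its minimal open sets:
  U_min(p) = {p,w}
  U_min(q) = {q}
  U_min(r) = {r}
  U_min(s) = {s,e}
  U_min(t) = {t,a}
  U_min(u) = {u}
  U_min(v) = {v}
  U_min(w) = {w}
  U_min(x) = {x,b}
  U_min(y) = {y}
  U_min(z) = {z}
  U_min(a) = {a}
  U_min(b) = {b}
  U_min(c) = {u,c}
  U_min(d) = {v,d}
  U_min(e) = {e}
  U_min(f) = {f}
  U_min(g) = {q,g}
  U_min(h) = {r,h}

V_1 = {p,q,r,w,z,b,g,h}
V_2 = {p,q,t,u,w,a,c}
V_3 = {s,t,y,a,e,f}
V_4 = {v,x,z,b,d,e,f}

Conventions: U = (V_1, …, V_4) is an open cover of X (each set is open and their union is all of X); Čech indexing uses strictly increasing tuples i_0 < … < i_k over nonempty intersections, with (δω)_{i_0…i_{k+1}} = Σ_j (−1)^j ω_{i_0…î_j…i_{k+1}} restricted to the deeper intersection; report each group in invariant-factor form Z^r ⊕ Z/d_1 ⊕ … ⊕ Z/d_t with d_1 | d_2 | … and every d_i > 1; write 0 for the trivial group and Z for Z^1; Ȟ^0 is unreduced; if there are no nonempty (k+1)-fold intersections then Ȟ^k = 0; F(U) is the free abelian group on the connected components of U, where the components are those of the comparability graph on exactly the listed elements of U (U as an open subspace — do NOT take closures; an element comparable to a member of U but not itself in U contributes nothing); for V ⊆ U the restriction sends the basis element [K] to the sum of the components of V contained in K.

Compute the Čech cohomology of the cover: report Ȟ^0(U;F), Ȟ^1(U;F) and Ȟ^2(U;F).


nonempty intersections:
  V12={p,q,w} V14={z,b} V23={t,a} V34={e,f}
components per intersection:
  V1: {p,w} {q,g} {r,h} {z} {b}
  V2: {p,w} {q} {t,a} {u,c}
  V3: {s,e} {t,a} {y} {f}
  V4: {v,d} {x,b} {z} {e} {f}
  V12: {p,w} {q}
  V14: {z} {b}
  V23: {t,a}
  V34: {e} {f}
C dims 18,7; δ0: rk 7, SNF 1^7
Ȟ^0: (18−7)−0=11 ⇒ Z^11
Ȟ^1: (7−0)−7=0 ⇒ 0
Ȟ^2: (0−0)−0=0 ⇒ 0

Ȟ^0 ≅ Z^11, Ȟ^1 ≅ 0, Ȟ^2 ≅ 0


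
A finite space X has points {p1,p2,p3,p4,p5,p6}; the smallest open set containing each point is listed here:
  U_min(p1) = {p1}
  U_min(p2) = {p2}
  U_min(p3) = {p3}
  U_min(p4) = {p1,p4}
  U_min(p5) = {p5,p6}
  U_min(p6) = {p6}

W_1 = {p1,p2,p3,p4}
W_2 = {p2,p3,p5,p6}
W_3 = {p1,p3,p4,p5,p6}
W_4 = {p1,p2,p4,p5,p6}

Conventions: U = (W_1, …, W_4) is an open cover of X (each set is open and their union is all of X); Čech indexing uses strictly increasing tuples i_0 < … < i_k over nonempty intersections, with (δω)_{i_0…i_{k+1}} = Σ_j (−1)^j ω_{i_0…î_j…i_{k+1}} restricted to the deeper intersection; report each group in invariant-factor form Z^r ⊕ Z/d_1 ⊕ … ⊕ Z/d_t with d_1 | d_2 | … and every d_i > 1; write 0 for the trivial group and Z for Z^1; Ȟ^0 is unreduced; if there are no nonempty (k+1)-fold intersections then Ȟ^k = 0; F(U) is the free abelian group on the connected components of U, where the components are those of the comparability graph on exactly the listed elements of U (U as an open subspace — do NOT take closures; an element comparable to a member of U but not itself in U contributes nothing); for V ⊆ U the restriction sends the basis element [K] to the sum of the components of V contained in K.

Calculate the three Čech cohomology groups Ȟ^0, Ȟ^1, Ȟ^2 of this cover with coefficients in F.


Ȟ^0(U;F) ≅ Z^4, Ȟ^1(U;F) ≅ 0 and Ȟ^2(U;F) ≅ 0

cover nerve:
  W12={p2,p3} W13={p1,p3,p4} W14={p1,p2,p4} W23={p3,p5,p6} W24={p2,p5,p6} W34={p1,p4,p5,p6}
  W123={p3} W124={p2} W134={p1,p4} W234={p5,p6}
components per intersection:
  W1: {p1,p4} {p2} {p3}
  W2: {p2} {p3} {p5,p6}
  W3: {p1,p4} {p3} {p5,p6}
  W4: {p1,p4} {p2} {p5,p6}
  W12: {p2} {p3}
  W13: {p1,p4} {p3}
  W14: {p1,p4} {p2}
  W23: {p3} {p5,p6}
  W24: {p2} {p5,p6}
  W34: {p1,p4} {p5,p6}
  W123: {p3}
  W124: {p2}
  W134: {p1,p4}
  W234: {p5,p6}
C dims 12,12,4; δ0: rk 8, SNF 1^8; δ1: rk 4, SNF 1^4
Ȟ^0: (12−8)−0=4 ⇒ Z^4
Ȟ^1: (12−4)−8=0 ⇒ 0
Ȟ^2: (4−0)−4=0 ⇒ 0


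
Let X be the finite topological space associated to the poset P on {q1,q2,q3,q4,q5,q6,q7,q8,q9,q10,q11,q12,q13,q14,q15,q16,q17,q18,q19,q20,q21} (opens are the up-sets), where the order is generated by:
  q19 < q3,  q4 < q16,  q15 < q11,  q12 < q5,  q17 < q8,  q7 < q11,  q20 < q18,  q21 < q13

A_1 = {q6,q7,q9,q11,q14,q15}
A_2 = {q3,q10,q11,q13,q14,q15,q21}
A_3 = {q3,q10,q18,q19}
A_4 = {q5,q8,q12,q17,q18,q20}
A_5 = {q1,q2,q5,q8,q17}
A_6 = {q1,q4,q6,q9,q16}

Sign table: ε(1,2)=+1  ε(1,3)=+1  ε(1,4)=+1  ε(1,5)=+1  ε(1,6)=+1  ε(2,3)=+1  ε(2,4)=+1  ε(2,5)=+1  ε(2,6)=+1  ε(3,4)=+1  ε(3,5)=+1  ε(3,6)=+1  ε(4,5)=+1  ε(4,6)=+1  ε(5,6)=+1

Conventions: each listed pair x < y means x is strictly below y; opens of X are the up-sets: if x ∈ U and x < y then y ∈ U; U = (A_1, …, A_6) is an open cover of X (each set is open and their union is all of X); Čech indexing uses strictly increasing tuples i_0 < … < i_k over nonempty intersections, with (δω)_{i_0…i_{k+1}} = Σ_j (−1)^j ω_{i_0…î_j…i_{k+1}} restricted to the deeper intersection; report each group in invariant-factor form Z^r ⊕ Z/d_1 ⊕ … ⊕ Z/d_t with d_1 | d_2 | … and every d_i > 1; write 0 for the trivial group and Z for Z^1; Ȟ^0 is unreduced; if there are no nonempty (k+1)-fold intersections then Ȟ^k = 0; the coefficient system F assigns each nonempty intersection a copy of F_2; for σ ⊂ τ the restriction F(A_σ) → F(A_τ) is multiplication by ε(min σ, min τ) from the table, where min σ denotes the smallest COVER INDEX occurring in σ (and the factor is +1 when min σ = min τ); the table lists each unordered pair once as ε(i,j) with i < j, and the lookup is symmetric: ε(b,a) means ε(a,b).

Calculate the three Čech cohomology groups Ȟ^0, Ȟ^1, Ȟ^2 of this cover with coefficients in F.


nerve simplices:
  A12={q11,q14,q15} A16={q6,q9} A23={q3,q10} A34={q18} A45={q5,q8,q17} A56={q1}
C dims 6,6; δ0: rk_F2 5
degree 0: 6−5−0 = 1 → Ȟ^0 ≅ Z/2
degree 1: 6−0−5 = 1 → Ȟ^1 ≅ Z/2
degree 2: 0−0−0 = 0 → Ȟ^2 ≅ 0

Ȟ^0 = Z/2; Ȟ^1 = Z/2; Ȟ^2 = 0


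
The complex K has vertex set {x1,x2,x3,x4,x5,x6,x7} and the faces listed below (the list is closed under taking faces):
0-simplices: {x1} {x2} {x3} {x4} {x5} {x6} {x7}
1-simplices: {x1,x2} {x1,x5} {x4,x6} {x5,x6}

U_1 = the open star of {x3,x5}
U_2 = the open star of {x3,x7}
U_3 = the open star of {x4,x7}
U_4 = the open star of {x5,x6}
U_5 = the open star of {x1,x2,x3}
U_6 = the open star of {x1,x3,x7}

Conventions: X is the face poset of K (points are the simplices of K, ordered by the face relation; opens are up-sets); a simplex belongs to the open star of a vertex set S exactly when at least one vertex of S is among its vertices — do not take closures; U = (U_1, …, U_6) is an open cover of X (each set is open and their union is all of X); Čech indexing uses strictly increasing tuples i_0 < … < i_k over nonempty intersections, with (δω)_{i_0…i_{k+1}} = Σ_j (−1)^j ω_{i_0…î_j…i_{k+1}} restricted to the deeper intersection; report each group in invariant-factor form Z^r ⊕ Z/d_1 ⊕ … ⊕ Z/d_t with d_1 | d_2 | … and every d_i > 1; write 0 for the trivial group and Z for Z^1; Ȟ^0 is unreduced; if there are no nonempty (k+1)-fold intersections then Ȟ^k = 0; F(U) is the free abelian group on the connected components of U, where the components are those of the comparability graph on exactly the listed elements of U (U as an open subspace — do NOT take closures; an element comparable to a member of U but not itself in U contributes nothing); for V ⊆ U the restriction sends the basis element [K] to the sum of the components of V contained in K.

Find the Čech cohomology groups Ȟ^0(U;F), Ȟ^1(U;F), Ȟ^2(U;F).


Ȟ^0(U;F) ≅ Z^3, Ȟ^1(U;F) ≅ 0 and Ȟ^2(U;F) ≅ 0

nonempty overlaps:
  U1={{x3},{x5},{x1,x5},{x5,x6}} U2={{x3},{x7}} U3={{x4},{x7},{x4,x6}} U4={{x5},{x6},{x1,x5},{x4,x6},{x5,x6}} U5={{x1},{x2},{x3},{x1,x2},{x1,x5}} U6={{x1},{x3},{x7},{x1,x2},{x1,x5}}
  U12={{x3}} U14={{x5},{x1,x5},{x5,x6}} U15={{x3},{x1,x5}} U16={{x3},{x1,x5}} U23={{x7}} U25={{x3}} U26={{x3},{x7}} U34={{x4,x6}} U36={{x7}} U45={{x1,x5}} U46={{x1,x5}} U56={{x1},{x3},{x1,x2},{x1,x5}}
  U125={{x3}} U126={{x3}} U145={{x1,x5}} U146={{x1,x5}} U156={{x3},{x1,x5}} U236={{x7}} U256={{x3}} U456={{x1,x5}}
  U1256={{x3}} U1456={{x1,x5}}
components per intersection:
  U1: {{x3}} {{x5},{x1,x5},{x5,x6}}
  U2: {{x3}} {{x7}}
  U3: {{x4},{x4,x6}} {{x7}}
  U4: {{x5},{x6},{x1,x5},{x4,x6},{x5,x6}}
  U5: {{x1},{x2},{x1,x2},{x1,x5}} {{x3}}
  U6: {{x1},{x1,x2},{x1,x5}} {{x3}} {{x7}}
  U12: {{x3}}
  U14: {{x5},{x1,x5},{x5,x6}}
  U15: {{x3}} {{x1,x5}}
  U16: {{x3}} {{x1,x5}}
  U23: {{x7}}
  U25: {{x3}}
  U26: {{x3}} {{x7}}
  U34: {{x4,x6}}
  U36: {{x7}}
  U45: {{x1,x5}}
  U46: {{x1,x5}}
  U56: {{x1},{x1,x2},{x1,x5}} {{x3}}
  U125: {{x3}}
  U126: {{x3}}
  U145: {{x1,x5}}
  U146: {{x1,x5}}
  U156: {{x3}} {{x1,x5}}
  U236: {{x7}}
  U256: {{x3}}
  U456: {{x1,x5}}
  U1256: {{x3}}
  U1456: {{x1,x5}}
C dims 12,16,9,2; δ0: rk 9, SNF 1^9; δ1: rk 7, SNF 1^7; δ2: rk 2, SNF 1^2
degree 0: 12−9−0 = 3 → Ȟ^0 ≅ Z^3
degree 1: 16−7−9 = 0 → Ȟ^1 ≅ 0
degree 2: 9−2−7 = 0 → Ȟ^2 ≅ 0


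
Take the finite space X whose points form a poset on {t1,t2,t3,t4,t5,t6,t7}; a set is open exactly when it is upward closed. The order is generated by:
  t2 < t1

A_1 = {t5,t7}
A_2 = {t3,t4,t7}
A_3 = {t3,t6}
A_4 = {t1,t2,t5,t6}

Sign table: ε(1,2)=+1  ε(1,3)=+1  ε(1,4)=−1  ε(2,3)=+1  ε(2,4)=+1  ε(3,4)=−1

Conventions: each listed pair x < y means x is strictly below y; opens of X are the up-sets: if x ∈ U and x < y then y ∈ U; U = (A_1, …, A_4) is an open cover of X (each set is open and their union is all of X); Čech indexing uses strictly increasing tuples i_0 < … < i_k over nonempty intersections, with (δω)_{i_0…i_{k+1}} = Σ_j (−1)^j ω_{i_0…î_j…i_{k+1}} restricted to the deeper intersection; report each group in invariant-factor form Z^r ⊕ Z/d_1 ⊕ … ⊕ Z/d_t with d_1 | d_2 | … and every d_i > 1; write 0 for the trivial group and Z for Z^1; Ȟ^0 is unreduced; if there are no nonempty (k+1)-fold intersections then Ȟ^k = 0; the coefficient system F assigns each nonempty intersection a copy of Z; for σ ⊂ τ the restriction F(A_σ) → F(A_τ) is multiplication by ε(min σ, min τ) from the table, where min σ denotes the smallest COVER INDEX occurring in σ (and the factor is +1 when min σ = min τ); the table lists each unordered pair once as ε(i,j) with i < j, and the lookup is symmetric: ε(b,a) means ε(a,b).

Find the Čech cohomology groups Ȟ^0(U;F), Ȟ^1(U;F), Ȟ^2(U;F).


Ȟ^0(U;F) ≅ Z,  Ȟ^1(U;F) ≅ Z,  Ȟ^2(U;F) ≅ 0

intersection data:
  A12={t7} A14={t5} A23={t3} A34={t6}
C dims 4,4; δ0: rk 3, SNF 1^3
Ȟ^0 = (4 − 3) − 0 = 1, so Ȟ^0 ≅ Z
Ȟ^1 = (4 − 0) − 3 = 1, so Ȟ^1 ≅ Z
Ȟ^2 = (0 − 0) − 0 = 0, so Ȟ^2 ≅ 0


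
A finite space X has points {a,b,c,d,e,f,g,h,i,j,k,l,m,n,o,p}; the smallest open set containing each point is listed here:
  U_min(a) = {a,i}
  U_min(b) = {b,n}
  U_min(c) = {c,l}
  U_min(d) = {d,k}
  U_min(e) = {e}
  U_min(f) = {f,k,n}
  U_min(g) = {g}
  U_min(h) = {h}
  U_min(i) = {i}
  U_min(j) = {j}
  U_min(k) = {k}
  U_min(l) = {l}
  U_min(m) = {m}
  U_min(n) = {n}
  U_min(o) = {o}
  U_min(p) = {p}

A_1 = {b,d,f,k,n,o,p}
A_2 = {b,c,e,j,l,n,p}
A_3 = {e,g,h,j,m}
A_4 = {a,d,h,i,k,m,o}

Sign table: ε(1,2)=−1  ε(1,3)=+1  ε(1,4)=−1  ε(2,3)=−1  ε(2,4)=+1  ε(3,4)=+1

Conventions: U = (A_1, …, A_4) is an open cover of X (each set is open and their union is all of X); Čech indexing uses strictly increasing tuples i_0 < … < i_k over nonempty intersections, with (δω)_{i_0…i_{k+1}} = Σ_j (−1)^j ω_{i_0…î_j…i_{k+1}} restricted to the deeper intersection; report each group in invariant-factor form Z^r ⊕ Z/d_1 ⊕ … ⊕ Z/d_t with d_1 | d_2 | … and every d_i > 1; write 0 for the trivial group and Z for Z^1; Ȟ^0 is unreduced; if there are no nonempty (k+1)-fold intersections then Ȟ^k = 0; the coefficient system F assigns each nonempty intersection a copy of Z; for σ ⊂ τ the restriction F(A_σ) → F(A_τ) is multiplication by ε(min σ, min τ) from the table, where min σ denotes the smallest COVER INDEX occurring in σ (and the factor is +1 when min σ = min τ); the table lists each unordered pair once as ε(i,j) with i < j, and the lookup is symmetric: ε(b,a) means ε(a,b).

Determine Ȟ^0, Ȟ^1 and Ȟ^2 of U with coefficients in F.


intersection data:
  A12={b,n,p} A14={d,k,o} A23={e,j} A34={h,m}
C dims 4,4; δ0: rk 4, SNF 1^3·2
Ȟ^0 = (4 − 4) − 0 = 0, so Ȟ^0 ≅ 0
Ȟ^1 = (4 − 0) − 4 = 0 plus torsion [2], so Ȟ^1 ≅ Z/2
Ȟ^2 = (0 − 0) − 0 = 0, so Ȟ^2 ≅ 0

Ȟ^0(U;F) ≅ 0; Ȟ^1(U;F) ≅ Z/2; Ȟ^2(U;F) ≅ 0


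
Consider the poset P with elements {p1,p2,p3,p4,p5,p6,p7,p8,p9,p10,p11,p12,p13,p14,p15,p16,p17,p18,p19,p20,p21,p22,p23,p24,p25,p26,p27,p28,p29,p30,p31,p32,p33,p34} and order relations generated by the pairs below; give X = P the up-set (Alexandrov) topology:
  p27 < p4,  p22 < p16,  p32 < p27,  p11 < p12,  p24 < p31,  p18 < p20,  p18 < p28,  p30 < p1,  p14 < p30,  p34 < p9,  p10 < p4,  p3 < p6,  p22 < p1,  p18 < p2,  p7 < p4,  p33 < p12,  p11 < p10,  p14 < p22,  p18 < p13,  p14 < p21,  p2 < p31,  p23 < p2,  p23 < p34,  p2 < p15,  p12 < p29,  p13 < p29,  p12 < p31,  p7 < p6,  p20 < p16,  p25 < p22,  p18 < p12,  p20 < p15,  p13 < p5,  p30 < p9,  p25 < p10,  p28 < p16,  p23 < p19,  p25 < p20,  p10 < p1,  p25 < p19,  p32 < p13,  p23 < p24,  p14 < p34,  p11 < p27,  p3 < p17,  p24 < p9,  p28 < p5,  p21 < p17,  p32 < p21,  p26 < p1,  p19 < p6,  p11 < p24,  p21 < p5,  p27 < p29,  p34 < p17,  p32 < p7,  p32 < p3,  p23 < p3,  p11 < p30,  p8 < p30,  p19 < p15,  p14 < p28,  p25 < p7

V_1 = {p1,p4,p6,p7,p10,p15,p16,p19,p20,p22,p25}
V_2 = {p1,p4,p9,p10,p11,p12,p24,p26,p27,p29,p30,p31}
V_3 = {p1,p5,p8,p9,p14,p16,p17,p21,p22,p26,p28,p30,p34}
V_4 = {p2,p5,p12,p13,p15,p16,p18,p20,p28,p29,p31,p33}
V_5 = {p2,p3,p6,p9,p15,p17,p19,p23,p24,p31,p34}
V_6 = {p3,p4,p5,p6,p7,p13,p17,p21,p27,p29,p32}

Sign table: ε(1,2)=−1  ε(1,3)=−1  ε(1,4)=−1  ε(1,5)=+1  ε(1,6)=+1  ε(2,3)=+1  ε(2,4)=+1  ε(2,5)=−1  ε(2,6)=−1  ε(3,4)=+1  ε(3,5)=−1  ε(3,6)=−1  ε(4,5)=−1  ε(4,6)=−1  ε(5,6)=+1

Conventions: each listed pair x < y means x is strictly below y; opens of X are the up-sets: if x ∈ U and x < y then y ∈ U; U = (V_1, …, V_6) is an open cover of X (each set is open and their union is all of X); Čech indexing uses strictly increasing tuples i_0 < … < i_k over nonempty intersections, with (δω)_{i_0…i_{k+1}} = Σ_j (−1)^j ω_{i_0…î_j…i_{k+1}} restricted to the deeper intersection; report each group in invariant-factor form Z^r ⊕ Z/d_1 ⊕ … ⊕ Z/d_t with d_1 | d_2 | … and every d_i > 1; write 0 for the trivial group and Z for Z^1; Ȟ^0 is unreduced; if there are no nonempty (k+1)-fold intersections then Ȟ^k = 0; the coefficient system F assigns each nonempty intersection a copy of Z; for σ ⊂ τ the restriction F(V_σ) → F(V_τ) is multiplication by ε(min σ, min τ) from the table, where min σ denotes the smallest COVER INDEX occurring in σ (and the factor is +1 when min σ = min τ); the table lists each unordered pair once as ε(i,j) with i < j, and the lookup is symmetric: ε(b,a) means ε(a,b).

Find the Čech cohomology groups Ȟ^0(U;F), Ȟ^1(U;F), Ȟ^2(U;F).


Ȟ^0 = Z,  Ȟ^1 = 0,  Ȟ^2 = Z/2

nerve simplices:
  V12={p1,p4,p10} V13={p1,p16,p22} V14={p15,p16,p20} V15={p6,p15,p19} V16={p4,p6,p7} V23={p1,p9,p26,p30} V24={p12,p29,p31} V25={p9,p24,p31} V26={p4,p27,p29} V34={p5,p16,p28} V35={p9,p17,p34} V36={p5,p17,p21} V45={p2,p15,p31} V46={p5,p13,p29} V56={p3,p6,p17}
  V123={p1} V126={p4} V134={p16} V145={p15} V156={p6} V235={p9} V245={p31} V246={p29} V346={p5} V356={p17}
C dims 6,15,10; δ0: rk 5, SNF 1^5; δ1: rk 10, SNF 1^9·2
degree 0: 6−5−0 = 1 → Ȟ^0 ≅ Z
degree 1: 15−10−5 = 0 → Ȟ^1 ≅ 0
degree 2: 10−0−10 = 0 plus torsion [2] → Ȟ^2 ≅ Z/2


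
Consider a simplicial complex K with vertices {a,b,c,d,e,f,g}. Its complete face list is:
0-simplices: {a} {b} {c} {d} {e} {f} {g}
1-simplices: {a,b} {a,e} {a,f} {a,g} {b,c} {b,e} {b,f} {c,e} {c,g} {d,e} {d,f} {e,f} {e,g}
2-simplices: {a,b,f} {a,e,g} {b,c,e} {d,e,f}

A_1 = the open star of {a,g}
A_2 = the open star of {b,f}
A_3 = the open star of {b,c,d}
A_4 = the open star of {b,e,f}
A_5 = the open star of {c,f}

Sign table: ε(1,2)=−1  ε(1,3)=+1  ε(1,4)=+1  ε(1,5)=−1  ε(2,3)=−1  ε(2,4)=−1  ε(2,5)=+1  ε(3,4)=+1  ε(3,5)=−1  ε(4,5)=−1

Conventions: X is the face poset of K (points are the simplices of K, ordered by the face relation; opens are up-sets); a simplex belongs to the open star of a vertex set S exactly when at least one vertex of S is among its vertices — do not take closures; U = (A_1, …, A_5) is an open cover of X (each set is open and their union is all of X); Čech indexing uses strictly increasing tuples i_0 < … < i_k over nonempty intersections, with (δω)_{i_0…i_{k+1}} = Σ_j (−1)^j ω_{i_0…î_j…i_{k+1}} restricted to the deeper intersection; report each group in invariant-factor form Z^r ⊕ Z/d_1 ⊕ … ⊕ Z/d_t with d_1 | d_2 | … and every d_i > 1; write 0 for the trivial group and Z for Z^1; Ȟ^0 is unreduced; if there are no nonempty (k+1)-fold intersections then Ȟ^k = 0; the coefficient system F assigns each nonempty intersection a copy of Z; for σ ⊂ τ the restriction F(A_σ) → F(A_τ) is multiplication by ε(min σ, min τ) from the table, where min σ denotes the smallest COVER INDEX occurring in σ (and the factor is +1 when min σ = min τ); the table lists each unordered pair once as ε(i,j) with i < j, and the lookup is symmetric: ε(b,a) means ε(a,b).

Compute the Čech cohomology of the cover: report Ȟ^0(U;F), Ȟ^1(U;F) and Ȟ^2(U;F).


nerve of the cover:
  A1={{a},{g},{a,b},{a,e},{a,f},{a,g},{c,g},{e,g},{a,b,f},{a,e,g}} A2={{b},{f},{a,b},{a,f},{b,c},{b,e},{b,f},{d,f},{e,f},{a,b,f},{b,c,e},{d,e,f}} A3={{b},{c},{d},{a,b},{b,c},{b,e},{b,f},{c,e},{c,g},{d,e},{d,f},{a,b,f},{b,c,e},{d,e,f}} A4={{b},{e},{f},{a,b},{a,e},{a,f},{b,c},{b,e},{b,f},{c,e},{d,e},{d,f},{e,f},{e,g},{a,b,f},{a,e,g},{b,c,e},{d,e,f}} A5={{c},{f},{a,f},{b,c},{b,f},{c,e},{c,g},{d,f},{e,f},{a,b,f},{b,c,e},{d,e,f}}
  A12={{a,b},{a,f},{a,b,f}} A13={{a,b},{c,g},{a,b,f}} A14={{a,b},{a,e},{a,f},{e,g},{a,b,f},{a,e,g}} A15={{a,f},{c,g},{a,b,f}} A23={{b},{a,b},{b,c},{b,e},{b,f},{d,f},{a,b,f},{b,c,e},{d,e,f}} A24={{b},{f},{a,b},{a,f},{b,c},{b,e},{b,f},{d,f},{e,f},{a,b,f},{b,c,e},{d,e,f}} A25={{f},{a,f},{b,c},{b,f},{d,f},{e,f},{a,b,f},{b,c,e},{d,e,f}} A34={{b},{a,b},{b,c},{b,e},{b,f},{c,e},{d,e},{d,f},{a,b,f},{b,c,e},{d,e,f}} A35={{c},{b,c},{b,f},{c,e},{c,g},{d,f},{a,b,f},{b,c,e},{d,e,f}} A45={{f},{a,f},{b,c},{b,f},{c,e},{d,f},{e,f},{a,b,f},{b,c,e},{d,e,f}}
  A123={{a,b},{a,b,f}} A124={{a,b},{a,f},{a,b,f}} A125={{a,f},{a,b,f}} A134={{a,b},{a,b,f}} A135={{c,g},{a,b,f}} A145={{a,f},{a,b,f}} A234={{b},{a,b},{b,c},{b,e},{b,f},{d,f},{a,b,f},{b,c,e},{d,e,f}} A235={{b,c},{b,f},{d,f},{a,b,f},{b,c,e},{d,e,f}} A245={{f},{a,f},{b,c},{b,f},{d,f},{e,f},{a,b,f},{b,c,e},{d,e,f}} A345={{b,c},{b,f},{c,e},{d,f},{a,b,f},{b,c,e},{d,e,f}}
  A1234={{a,b},{a,b,f}} A1235={{a,b,f}} A1245={{a,f},{a,b,f}} A1345={{a,b,f}} A2345={{b,c},{b,f},{d,f},{a,b,f},{b,c,e},{d,e,f}}
  A12345={{a,b,f}}
C dims 5,10,10,5; δ0: rk 4, SNF 1^4; δ1: rk 6, SNF 1^6; δ2: rk 4, SNF 1^4
Ȟ^0 = (5 − 4) − 0 = 1, so Ȟ^0 ≅ Z
Ȟ^1 = (10 − 6) − 4 = 0, so Ȟ^1 ≅ 0
Ȟ^2 = (10 − 4) − 6 = 0, so Ȟ^2 ≅ 0

Ȟ^0 = Z, Ȟ^1 = 0 and Ȟ^2 = 0


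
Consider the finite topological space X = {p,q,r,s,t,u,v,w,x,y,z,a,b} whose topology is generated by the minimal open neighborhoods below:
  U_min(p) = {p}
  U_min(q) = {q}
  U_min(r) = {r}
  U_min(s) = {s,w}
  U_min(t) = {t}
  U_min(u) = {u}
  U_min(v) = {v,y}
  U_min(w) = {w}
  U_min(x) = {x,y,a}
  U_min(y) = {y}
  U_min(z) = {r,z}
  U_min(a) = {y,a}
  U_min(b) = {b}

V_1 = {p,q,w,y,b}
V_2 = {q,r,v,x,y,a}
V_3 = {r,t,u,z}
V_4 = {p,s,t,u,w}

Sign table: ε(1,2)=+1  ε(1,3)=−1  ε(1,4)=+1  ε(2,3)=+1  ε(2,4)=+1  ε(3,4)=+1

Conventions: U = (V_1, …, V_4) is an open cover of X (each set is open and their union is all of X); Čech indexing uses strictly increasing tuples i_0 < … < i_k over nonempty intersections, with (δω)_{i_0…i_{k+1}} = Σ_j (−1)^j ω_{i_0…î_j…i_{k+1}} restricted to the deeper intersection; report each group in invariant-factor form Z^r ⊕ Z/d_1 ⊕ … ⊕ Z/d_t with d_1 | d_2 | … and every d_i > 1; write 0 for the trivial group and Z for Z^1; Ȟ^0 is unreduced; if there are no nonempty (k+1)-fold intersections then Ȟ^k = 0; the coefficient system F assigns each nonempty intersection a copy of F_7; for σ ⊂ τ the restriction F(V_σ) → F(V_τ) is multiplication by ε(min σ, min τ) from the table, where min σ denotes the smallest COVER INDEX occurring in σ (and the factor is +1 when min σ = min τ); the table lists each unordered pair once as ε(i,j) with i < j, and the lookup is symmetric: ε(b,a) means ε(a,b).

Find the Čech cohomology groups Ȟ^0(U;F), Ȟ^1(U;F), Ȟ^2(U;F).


Ȟ^0 = Z/7,  Ȟ^1 = Z/7,  Ȟ^2 = 0

nonempty overlaps:
  V12={q,y} V14={p,w} V23={r} V34={t,u}
C dims 4,4; δ0: rk_F7 3
degree 0: 4−3−0 = 1 → Ȟ^0 ≅ Z/7
degree 1: 4−0−3 = 1 → Ȟ^1 ≅ Z/7
degree 2: 0−0−0 = 0 → Ȟ^2 ≅ 0


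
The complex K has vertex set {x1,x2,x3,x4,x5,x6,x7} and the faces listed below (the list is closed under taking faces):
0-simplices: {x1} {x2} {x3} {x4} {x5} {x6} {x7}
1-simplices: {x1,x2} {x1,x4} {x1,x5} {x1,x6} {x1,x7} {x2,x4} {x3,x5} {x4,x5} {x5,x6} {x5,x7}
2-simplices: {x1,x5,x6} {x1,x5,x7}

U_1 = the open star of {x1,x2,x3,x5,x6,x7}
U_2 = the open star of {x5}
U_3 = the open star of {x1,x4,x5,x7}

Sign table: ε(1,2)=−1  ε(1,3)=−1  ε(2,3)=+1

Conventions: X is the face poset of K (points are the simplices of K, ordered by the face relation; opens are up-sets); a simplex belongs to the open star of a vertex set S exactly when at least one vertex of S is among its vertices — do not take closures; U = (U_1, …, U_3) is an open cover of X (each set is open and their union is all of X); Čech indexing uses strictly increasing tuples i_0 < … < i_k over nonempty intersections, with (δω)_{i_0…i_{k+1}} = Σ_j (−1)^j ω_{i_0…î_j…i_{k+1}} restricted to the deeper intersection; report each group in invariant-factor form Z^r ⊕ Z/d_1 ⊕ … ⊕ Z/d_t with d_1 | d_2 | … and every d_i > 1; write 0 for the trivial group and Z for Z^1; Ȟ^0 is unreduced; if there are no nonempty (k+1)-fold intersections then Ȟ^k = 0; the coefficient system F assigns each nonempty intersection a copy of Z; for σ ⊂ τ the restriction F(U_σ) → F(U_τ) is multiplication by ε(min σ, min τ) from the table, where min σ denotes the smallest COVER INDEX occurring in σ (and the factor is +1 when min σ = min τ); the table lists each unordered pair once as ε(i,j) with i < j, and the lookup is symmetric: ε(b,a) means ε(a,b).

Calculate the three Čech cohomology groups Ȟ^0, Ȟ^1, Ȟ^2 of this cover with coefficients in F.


intersection data:
  U1={{x1},{x2},{x3},{x5},{x6},{x7},{x1,x2},{x1,x4},{x1,x5},{x1,x6},{x1,x7},{x2,x4},{x3,x5},{x4,x5},{x5,x6},{x5,x7},{x1,x5,x6},{x1,x5,x7}} U2={{x5},{x1,x5},{x3,x5},{x4,x5},{x5,x6},{x5,x7},{x1,x5,x6},{x1,x5,x7}} U3={{x1},{x4},{x5},{x7},{x1,x2},{x1,x4},{x1,x5},{x1,x6},{x1,x7},{x2,x4},{x3,x5},{x4,x5},{x5,x6},{x5,x7},{x1,x5,x6},{x1,x5,x7}}
  U12={{x5},{x1,x5},{x3,x5},{x4,x5},{x5,x6},{x5,x7},{x1,x5,x6},{x1,x5,x7}} U13={{x1},{x5},{x7},{x1,x2},{x1,x4},{x1,x5},{x1,x6},{x1,x7},{x2,x4},{x3,x5},{x4,x5},{x5,x6},{x5,x7},{x1,x5,x6},{x1,x5,x7}} U23={{x5},{x1,x5},{x3,x5},{x4,x5},{x5,x6},{x5,x7},{x1,x5,x6},{x1,x5,x7}}
  U123={{x5},{x1,x5},{x3,x5},{x4,x5},{x5,x6},{x5,x7},{x1,x5,x6},{x1,x5,x7}}
C dims 3,3,1; δ0: rk 2, SNF 1^2; δ1: rk 1, SNF 1^1
Ȟ^0 = (3 − 2) − 0 = 1, so Ȟ^0 ≅ Z
Ȟ^1 = (3 − 1) − 2 = 0, so Ȟ^1 ≅ 0
Ȟ^2 = (1 − 0) − 1 = 0, so Ȟ^2 ≅ 0

Ȟ^0 ≅ Z; Ȟ^1 ≅ 0; Ȟ^2 ≅ 0


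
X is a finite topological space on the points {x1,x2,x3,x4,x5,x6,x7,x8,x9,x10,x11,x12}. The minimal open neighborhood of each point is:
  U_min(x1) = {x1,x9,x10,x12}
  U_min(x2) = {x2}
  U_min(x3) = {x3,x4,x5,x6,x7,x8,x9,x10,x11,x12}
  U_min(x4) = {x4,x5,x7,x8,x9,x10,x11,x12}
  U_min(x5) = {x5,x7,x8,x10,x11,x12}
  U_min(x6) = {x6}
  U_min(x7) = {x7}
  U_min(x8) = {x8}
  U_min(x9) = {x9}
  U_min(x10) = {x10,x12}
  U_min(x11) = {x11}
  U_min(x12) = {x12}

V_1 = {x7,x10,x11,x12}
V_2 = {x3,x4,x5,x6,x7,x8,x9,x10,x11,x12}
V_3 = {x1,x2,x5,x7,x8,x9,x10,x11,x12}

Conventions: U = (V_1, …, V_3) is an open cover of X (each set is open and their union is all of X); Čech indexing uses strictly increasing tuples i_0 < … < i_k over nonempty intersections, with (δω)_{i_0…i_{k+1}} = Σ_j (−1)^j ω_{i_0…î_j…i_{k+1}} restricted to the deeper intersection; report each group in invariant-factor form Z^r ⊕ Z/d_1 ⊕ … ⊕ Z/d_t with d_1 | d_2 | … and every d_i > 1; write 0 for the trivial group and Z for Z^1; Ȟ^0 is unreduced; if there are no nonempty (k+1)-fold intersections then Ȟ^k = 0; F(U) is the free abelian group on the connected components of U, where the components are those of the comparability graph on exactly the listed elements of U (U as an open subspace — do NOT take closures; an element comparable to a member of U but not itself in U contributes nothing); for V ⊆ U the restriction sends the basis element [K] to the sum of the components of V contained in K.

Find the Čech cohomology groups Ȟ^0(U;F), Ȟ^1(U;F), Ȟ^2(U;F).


nerve of the cover:
  V12={x7,x10,x11,x12} V13={x7,x10,x11,x12} V23={x5,x7,x8,x9,x10,x11,x12}
  V123={x7,x10,x11,x12}
components per intersection:
  V1: {x7} {x10,x12} {x11}
  V2: {x3,x4,x5,x6,x7,x8,x9,x10,x11,x12}
  V3: {x1,x5,x7,x8,x9,x10,x11,x12} {x2}
  V12: {x7} {x10,x12} {x11}
  V13: {x7} {x10,x12} {x11}
  V23: {x5,x7,x8,x10,x11,x12} {x9}
  V123: {x7} {x10,x12} {x11}
C dims 6,8,3; δ0: rk 4, SNF 1^4; δ1: rk 3, SNF 1^3
Ȟ^0 = (6 − 4) − 0 = 2, so Ȟ^0 ≅ Z^2
Ȟ^1 = (8 − 3) − 4 = 1, so Ȟ^1 ≅ Z
Ȟ^2 = (3 − 0) − 3 = 0, so Ȟ^2 ≅ 0

Ȟ^0 = Z^2, Ȟ^1 = Z and Ȟ^2 = 0


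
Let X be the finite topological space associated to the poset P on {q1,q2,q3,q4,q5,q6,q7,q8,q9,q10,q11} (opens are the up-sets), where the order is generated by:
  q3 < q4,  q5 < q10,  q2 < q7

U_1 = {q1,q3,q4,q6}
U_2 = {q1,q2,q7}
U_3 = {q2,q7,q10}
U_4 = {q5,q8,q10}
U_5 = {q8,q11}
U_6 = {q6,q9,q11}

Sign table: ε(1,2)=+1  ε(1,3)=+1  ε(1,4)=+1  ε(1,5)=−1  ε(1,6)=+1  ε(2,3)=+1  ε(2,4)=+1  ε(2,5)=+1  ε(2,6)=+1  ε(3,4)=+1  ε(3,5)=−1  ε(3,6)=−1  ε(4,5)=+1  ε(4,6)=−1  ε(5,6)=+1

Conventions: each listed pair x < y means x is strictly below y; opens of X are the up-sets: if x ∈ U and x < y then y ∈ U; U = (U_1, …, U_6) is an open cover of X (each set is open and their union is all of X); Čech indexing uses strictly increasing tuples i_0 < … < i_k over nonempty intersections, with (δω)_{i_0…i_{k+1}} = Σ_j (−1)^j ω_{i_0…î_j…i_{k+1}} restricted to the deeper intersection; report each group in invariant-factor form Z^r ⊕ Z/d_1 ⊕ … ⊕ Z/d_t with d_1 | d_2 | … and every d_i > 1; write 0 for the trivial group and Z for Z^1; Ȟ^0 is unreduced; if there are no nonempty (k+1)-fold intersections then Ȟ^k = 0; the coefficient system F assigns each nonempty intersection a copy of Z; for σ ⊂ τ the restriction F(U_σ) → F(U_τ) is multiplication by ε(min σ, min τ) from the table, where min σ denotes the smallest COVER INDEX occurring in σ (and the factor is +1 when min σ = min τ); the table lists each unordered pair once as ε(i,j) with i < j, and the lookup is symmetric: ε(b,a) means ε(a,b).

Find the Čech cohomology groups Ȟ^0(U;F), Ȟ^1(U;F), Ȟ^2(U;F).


Ȟ^0 ≅ Z,  Ȟ^1 ≅ Z,  Ȟ^2 ≅ 0

nerve of the cover:
  U12={q1} U16={q6} U23={q2,q7} U34={q10} U45={q8} U56={q11}
C dims 6,6; δ0: rk 5, SNF 1^5
Ȟ^0 = (6 − 5) − 0 = 1, so Ȟ^0 ≅ Z
Ȟ^1 = (6 − 0) − 5 = 1, so Ȟ^1 ≅ Z
Ȟ^2 = (0 − 0) − 0 = 0, so Ȟ^2 ≅ 0


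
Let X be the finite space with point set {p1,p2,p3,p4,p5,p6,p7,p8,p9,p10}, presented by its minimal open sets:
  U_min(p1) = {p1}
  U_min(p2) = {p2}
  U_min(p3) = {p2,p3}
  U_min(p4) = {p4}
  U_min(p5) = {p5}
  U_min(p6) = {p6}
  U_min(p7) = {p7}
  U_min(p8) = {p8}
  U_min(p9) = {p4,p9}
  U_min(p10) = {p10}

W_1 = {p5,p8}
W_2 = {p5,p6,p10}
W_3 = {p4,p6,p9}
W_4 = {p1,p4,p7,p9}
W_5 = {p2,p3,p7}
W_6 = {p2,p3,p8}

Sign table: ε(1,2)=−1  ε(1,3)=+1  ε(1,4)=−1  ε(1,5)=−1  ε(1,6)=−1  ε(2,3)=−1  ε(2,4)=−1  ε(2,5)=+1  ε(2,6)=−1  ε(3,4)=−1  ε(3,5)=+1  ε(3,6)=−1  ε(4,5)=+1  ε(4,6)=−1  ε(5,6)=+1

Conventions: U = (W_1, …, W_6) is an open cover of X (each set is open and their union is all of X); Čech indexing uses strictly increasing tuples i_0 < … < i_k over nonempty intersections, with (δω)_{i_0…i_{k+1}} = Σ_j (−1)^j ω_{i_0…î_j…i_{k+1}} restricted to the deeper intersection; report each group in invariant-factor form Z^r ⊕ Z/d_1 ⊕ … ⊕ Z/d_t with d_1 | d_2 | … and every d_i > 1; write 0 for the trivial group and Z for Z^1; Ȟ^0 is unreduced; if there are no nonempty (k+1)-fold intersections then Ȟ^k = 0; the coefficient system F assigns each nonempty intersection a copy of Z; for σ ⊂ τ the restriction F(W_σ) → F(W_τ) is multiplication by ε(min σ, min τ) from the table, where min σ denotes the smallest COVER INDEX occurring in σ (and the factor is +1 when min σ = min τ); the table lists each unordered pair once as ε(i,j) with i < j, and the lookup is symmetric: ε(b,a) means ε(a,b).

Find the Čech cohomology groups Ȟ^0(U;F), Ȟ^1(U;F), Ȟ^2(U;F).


Ȟ^0(U;F) ≅ Z, Ȟ^1(U;F) ≅ Z and Ȟ^2(U;F) ≅ 0

nerve of the cover:
  W12={p5} W16={p8} W23={p6} W34={p4,p9} W45={p7} W56={p2,p3}
C dims 6,6; δ0: rk 5, SNF 1^5
Ȟ^0 = (6 − 5) − 0 = 1, so Ȟ^0 ≅ Z
Ȟ^1 = (6 − 0) − 5 = 1, so Ȟ^1 ≅ Z
Ȟ^2 = (0 − 0) − 0 = 0, so Ȟ^2 ≅ 0
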